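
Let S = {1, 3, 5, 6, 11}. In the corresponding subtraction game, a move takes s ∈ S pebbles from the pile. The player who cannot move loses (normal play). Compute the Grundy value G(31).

G(0) = 0
G(1) = mex{0} = 1
G(2) = mex{1} = 0
G(3) = mex{0,0} = 1
G(4) = mex{1,1} = 0
G(5) = mex{0,0,0} = 1
G(6) = mex{1,1,1,0} = 2
G(7) = mex{2,0,0,1} = 3
G(8) = mex{3,1,1,0} = 2
G(9) = mex{2,2,0,1} = 3
G(10) = mex{3,3,1,0} = 2
G(11) = mex{2,2,2,1,0} = 3
G(12) = mex{3,3,3,2,1} = 0
G(13) = mex{0,2,2,3,0} = 1
G(14) = mex{1,3,3,2,1} = 0
G(15) = mex{0,0,2,3,0} = 1
G(16) = mex{1,1,3,2,1} = 0
G(17) = mex{0,0,0,3,2} = 1
G(18) = mex{1,1,1,0,3} = 2
G(19) = mex{2,0,0,1,2} = 3
G(20) = mex{3,1,1,0,3} = 2
G(21) = mex{2,2,0,1,2} = 3
G(22) = mex{3,3,1,0,3} = 2
G(23) = mex{2,2,2,1,0} = 3
G(24) = mex{3,3,3,2,1} = 0
G(25) = mex{0,2,2,3,0} = 1
G(26) = mex{1,3,3,2,1} = 0
G(27) = mex{0,0,2,3,0} = 1
G(28) = mex{1,1,3,2,1} = 0
G(29) = mex{0,0,0,3,2} = 1
G(30) = mex{1,1,1,0,3} = 2
G(31) = mex{2,0,0,1,2} = 3

3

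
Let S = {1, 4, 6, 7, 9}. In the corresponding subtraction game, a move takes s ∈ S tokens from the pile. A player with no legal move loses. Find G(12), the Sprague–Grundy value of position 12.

n :  0  1  2  3  4  5  6  7  8  9 10 11 12
G :  0  1  0  1  2  0  1  2  3  2  0  1  2

2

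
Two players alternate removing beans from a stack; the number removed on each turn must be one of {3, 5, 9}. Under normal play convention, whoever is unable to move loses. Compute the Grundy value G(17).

G(0) = 0
G(1) = mex{} = 0
G(2) = mex{} = 0
G(3) = mex{0} = 1
G(4) = mex{0} = 1
G(5) = mex{0,0} = 1
G(6) = mex{1,0} = 2
G(7) = mex{1,0} = 2
G(8) = mex{1,1} = 0
G(9) = mex{2,1,0} = 3
G(10) = mex{2,1,0} = 3
G(11) = mex{0,2,0} = 1
G(12) = mex{3,2,1} = 0
G(13) = mex{3,0,1} = 2
G(14) = mex{1,3,1} = 0
G(15) = mex{0,3,2} = 1
G(16) = mex{2,1,2} = 0
G(17) = mex{0,0,0} = 1

1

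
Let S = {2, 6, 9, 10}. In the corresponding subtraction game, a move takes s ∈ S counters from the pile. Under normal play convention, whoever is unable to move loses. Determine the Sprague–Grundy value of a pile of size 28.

2

n :  0  1  2  3  4  5  6  7  8  9 10 11 12 13 14 15 16 17 18 19 20 21 22 23 24 25 26 27 28
G :  0  0  1  1  0  0  1  1  0  2  1  3  0  2  1  3  0  2  1  0  0  1  1  0  0  1  1  0  2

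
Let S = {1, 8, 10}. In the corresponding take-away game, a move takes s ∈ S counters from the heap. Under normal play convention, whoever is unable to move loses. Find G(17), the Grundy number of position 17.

2

G(0) = 0
G(1) = mex{0} = 1
G(2) = mex{1} = 0
G(3) = mex{0} = 1
G(4) = mex{1} = 0
G(5) = mex{0} = 1
G(6) = mex{1} = 0
G(7) = mex{0} = 1
G(8) = mex{1,0} = 2
G(9) = mex{2,1} = 0
G(10) = mex{0,0,0} = 1
G(11) = mex{1,1,1} = 0
G(12) = mex{0,0,0} = 1
G(13) = mex{1,1,1} = 0
G(14) = mex{0,0,0} = 1
G(15) = mex{1,1,1} = 0
G(16) = mex{0,2,0} = 1
G(17) = mex{1,0,1} = 2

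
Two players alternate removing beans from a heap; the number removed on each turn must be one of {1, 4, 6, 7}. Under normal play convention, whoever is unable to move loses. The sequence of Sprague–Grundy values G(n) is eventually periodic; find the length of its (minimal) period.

n :  0  1  2  3  4  5  6  7  8  9 10 11 12 13 14 15 16 17 18 19 20 21 22 23 24 25 26 27
G :  0  1  0  1  2  0  1  2  3  2  0  1  2  0  1  0  1  2  0  1  2  3  2  0  1  2  0  1
G(n+13) = G(n) holds for n = 0,…,6 (a full window of length max(S) = 7), so the sequence is purely periodic with period 13.

13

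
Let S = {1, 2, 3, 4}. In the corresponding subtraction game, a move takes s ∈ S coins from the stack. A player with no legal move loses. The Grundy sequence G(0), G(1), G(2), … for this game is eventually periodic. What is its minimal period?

5

G(0) = 0
G(1) = mex{0} = 1
G(2) = mex{1,0} = 2
G(3) = mex{2,1,0} = 3
G(4) = mex{3,2,1,0} = 4
G(5) = mex{4,3,2,1} = 0
G(6) = mex{0,4,3,2} = 1
G(7) = mex{1,0,4,3} = 2
G(8) = mex{2,1,0,4} = 3
G(9) = mex{3,2,1,0} = 4
G(10) = mex{4,3,2,1} = 0
G(11) = mex{0,4,3,2} = 1
G(12) = mex{1,0,4,3} = 2
G(13) = mex{2,1,0,4} = 3
G(14) = mex{3,2,1,0} = 4
G(n+5) = G(n) holds for n = 0,…,3 (a full window of length max(S) = 4), so the sequence is purely periodic with period 5.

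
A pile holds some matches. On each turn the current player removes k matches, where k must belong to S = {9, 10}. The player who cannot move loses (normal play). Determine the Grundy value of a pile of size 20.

0

n :  0  1  2  3  4  5  6  7  8  9 10 11 12 13 14 15 16 17 18 19 20
G :  0  0  0  0  0  0  0  0  0  1  1  1  1  1  1  1  1  1  2  0  0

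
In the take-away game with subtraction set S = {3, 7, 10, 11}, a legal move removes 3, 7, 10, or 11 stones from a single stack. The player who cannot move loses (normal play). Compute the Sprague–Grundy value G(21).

n :  0  1  2  3  4  5  6  7  8  9 10 11 12 13 14 15 16 17 18 19 20 21
G :  0  0  0  1  1  1  0  2  2  1  3  3  2  2  0  0  3  1  1  0  0  2

2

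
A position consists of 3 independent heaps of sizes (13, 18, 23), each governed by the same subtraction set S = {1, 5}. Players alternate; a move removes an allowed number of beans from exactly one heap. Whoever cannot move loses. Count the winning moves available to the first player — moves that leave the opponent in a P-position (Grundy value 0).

0

All heaps use S = {1, 5}:
n :  0  1  2  3  4  5  6  7  8  9 10 11 12 13 14 15 16 17 18 19 20 21 22 23
G :  0  1  0  1  0  1  0  1  0  1  0  1  0  1  0  1  0  1  0  1  0  1  0  1
Heap A: G(13) = 1.
Heap B: G(18) = 0.
Heap C: G(23) = 1.
Combined Grundy value = 1 ⊕ 0 ⊕ 1 = 0.
A winning move leaves total XOR = 0, i.e. changes one component's Grundy value g to g ⊕ X where X is the current total.
Heap A: target g' = 1⊕0 = 1, but every legal move changes the Grundy value (mex property), so 0 moves.
Heap B: target g' = 0⊕0 = 0, but every legal move changes the Grundy value (mex property), so 0 moves.
Heap C: target g' = 1⊕0 = 1, but every legal move changes the Grundy value (mex property), so 0 moves.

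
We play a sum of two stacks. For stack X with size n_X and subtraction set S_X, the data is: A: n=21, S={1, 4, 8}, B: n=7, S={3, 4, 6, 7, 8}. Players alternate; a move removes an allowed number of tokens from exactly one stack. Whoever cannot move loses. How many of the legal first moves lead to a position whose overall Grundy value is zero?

Stack A, S = {1, 4, 8}:
G(0) = 0
G(1) = mex{0} = 1
G(2) = mex{1} = 0
G(3) = mex{0} = 1
G(4) = mex{1,0} = 2
G(5) = mex{2,1} = 0
G(6) = mex{0,0} = 1
G(7) = mex{1,1} = 0
G(8) = mex{0,2,0} = 1
G(9) = mex{1,0,1} = 2
G(10) = mex{2,1,0} = 3
G(11) = mex{3,0,1} = 2
G(12) = mex{2,1,2} = 0
G(13) = mex{0,2,0} = 1
G(14) = mex{1,3,1} = 0
G(15) = mex{0,2,0} = 1
G(16) = mex{1,0,1} = 2
G(17) = mex{2,1,2} = 0
G(18) = mex{0,0,3} = 1
G(19) = mex{1,1,2} = 0
G(20) = mex{0,2,0} = 1
G(21) = mex{1,0,1} = 2
G_A(21) = 2.
Stack B, S = {3, 4, 6, 7, 8}:
n : 0 1 2 3 4 5 6 7
G : 0 0 0 1 1 1 2 2
G_B(7) = 2.
Combined Grundy value = 2 ⊕ 2 = 0.
A winning move leaves total XOR = 0, i.e. changes one component's Grundy value g to g ⊕ X where X is the current total.
Stack A: target g' = 2⊕0 = 2, but every legal move changes the Grundy value (mex property), so 0 moves.
Stack B: target g' = 2⊕0 = 2, but every legal move changes the Grundy value (mex property), so 0 moves.

0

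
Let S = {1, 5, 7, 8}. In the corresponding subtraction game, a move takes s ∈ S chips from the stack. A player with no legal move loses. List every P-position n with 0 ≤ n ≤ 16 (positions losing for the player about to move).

0, 2, 4, 6, 15

G(0) = 0
G(1) = mex{0} = 1
G(2) = mex{1} = 0
G(3) = mex{0} = 1
G(4) = mex{1} = 0
G(5) = mex{0,0} = 1
G(6) = mex{1,1} = 0
G(7) = mex{0,0,0} = 1
G(8) = mex{1,1,1,0} = 2
G(9) = mex{2,0,0,1} = 3
G(10) = mex{3,1,1,0} = 2
G(11) = mex{2,0,0,1} = 3
G(12) = mex{3,1,1,0} = 2
G(13) = mex{2,2,0,1} = 3
G(14) = mex{3,3,1,0} = 2
G(15) = mex{2,2,2,1} = 0
G(16) = mex{0,3,3,2} = 1
P-positions are exactly the n with G(n) = 0.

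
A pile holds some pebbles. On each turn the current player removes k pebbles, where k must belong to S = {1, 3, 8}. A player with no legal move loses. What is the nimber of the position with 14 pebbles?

1

G(0) = 0
G(1) = mex{0} = 1
G(2) = mex{1} = 0
G(3) = mex{0,0} = 1
G(4) = mex{1,1} = 0
G(5) = mex{0,0} = 1
G(6) = mex{1,1} = 0
G(7) = mex{0,0} = 1
G(8) = mex{1,1,0} = 2
G(9) = mex{2,0,1} = 3
G(10) = mex{3,1,0} = 2
G(11) = mex{2,2,1} = 0
G(12) = mex{0,3,0} = 1
G(13) = mex{1,2,1} = 0
G(14) = mex{0,0,0} = 1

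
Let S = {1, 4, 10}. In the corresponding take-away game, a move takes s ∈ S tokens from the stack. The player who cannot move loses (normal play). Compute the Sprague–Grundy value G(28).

G(0) = 0
G(1) = mex{0} = 1
G(2) = mex{1} = 0
G(3) = mex{0} = 1
G(4) = mex{1,0} = 2
G(5) = mex{2,1} = 0
G(6) = mex{0,0} = 1
G(7) = mex{1,1} = 0
G(8) = mex{0,2} = 1
G(9) = mex{1,0} = 2
G(10) = mex{2,1,0} = 3
G(11) = mex{3,0,1} = 2
G(12) = mex{2,1,0} = 3
G(13) = mex{3,2,1} = 0
G(14) = mex{0,3,2} = 1
G(15) = mex{1,2,0} = 3
G(16) = mex{3,3,1} = 0
G(17) = mex{0,0,0} = 1
G(18) = mex{1,1,1} = 0
G(19) = mex{0,3,2} = 1
G(20) = mex{1,0,3} = 2
G(21) = mex{2,1,2} = 0
G(22) = mex{0,0,3} = 1
G(23) = mex{1,1,0} = 2
G(24) = mex{2,2,1} = 0
G(25) = mex{0,0,3} = 1
G(26) = mex{1,1,0} = 2
G(27) = mex{2,2,1} = 0
G(28) = mex{0,0,0} = 1

1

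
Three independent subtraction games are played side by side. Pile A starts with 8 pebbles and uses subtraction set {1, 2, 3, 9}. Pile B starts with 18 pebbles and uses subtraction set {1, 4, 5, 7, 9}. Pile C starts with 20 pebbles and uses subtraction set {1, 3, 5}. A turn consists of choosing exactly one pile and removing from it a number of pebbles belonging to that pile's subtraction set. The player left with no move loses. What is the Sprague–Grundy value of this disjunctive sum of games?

0

Pile A, S = {1, 2, 3, 9}:
n : 0 1 2 3 4 5 6 7 8
G : 0 1 2 3 0 1 2 3 0
G_A(8) = 0.
Pile B, S = {1, 4, 5, 7, 9}:
G(0) = 0
G(1) = mex{0} = 1
G(2) = mex{1} = 0
G(3) = mex{0} = 1
G(4) = mex{1,0} = 2
G(5) = mex{2,1,0} = 3
G(6) = mex{3,0,1} = 2
G(7) = mex{2,1,0,0} = 3
G(8) = mex{3,2,1,1} = 0
G(9) = mex{0,3,2,0,0} = 1
G(10) = mex{1,2,3,1,1} = 0
G(11) = mex{0,3,2,2,0} = 1
G(12) = mex{1,0,3,3,1} = 2
G(13) = mex{2,1,0,2,2} = 3
G(14) = mex{3,0,1,3,3} = 2
G(15) = mex{2,1,0,0,2} = 3
G(16) = mex{3,2,1,1,3} = 0
G(17) = mex{0,3,2,0,0} = 1
G(18) = mex{1,2,3,1,1} = 0
G_B(18) = 0.
Pile C, S = {1, 3, 5}:
G(0) = 0
G(1) = mex{0} = 1
G(2) = mex{1} = 0
G(3) = mex{0,0} = 1
G(4) = mex{1,1} = 0
G(5) = mex{0,0,0} = 1
G(6) = mex{1,1,1} = 0
G(7) = mex{0,0,0} = 1
G(8) = mex{1,1,1} = 0
G(9) = mex{0,0,0} = 1
G(10) = mex{1,1,1} = 0
G(11) = mex{0,0,0} = 1
G(12) = mex{1,1,1} = 0
G(13) = mex{0,0,0} = 1
G(14) = mex{1,1,1} = 0
G(15) = mex{0,0,0} = 1
G(16) = mex{1,1,1} = 0
G(17) = mex{0,0,0} = 1
G(18) = mex{1,1,1} = 0
G(19) = mex{0,0,0} = 1
G(20) = mex{1,1,1} = 0
G_C(20) = 0.
Combined Grundy value = 0 ⊕ 0 ⊕ 0 = 0.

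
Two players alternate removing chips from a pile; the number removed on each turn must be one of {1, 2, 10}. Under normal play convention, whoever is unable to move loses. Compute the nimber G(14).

2

n :  0  1  2  3  4  5  6  7  8  9 10 11 12 13 14
G :  0  1  2  0  1  2  0  1  2  0  1  2  0  1  2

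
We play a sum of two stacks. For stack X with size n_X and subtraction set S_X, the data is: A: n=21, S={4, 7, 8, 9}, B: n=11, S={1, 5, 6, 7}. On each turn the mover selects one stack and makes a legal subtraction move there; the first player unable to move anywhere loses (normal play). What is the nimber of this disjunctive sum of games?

Stack A, S = {4, 7, 8, 9}:
G(0) = 0
G(1) = mex{} = 0
G(2) = mex{} = 0
G(3) = mex{} = 0
G(4) = mex{0} = 1
G(5) = mex{0} = 1
G(6) = mex{0} = 1
G(7) = mex{0,0} = 1
G(8) = mex{1,0,0} = 2
G(9) = mex{1,0,0,0} = 2
G(10) = mex{1,0,0,0} = 2
G(11) = mex{1,1,0,0} = 2
G(12) = mex{2,1,1,0} = 3
G(13) = mex{2,1,1,1} = 0
G(14) = mex{2,1,1,1} = 0
G(15) = mex{2,2,1,1} = 0
G(16) = mex{3,2,2,1} = 0
G(17) = mex{0,2,2,2} = 1
G(18) = mex{0,2,2,2} = 1
G(19) = mex{0,3,2,2} = 1
G(20) = mex{0,0,3,2} = 1
G(21) = mex{1,0,0,3} = 2
G_A(21) = 2.
Stack B, S = {1, 5, 6, 7}:
G(0) = 0
G(1) = mex{0} = 1
G(2) = mex{1} = 0
G(3) = mex{0} = 1
G(4) = mex{1} = 0
G(5) = mex{0,0} = 1
G(6) = mex{1,1,0} = 2
G(7) = mex{2,0,1,0} = 3
G(8) = mex{3,1,0,1} = 2
G(9) = mex{2,0,1,0} = 3
G(10) = mex{3,1,0,1} = 2
G(11) = mex{2,2,1,0} = 3
G_B(11) = 3.
Combined Grundy value = 2 ⊕ 3 = 1.

1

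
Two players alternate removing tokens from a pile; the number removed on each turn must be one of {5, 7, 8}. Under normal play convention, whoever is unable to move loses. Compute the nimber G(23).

2

n :  0  1  2  3  4  5  6  7  8  9 10 11 12 13 14 15 16 17 18 19 20 21 22 23
G :  0  0  0  0  0  1  1  1  1  1  2  2  2  0  0  0  0  0  1  1  1  1  1  2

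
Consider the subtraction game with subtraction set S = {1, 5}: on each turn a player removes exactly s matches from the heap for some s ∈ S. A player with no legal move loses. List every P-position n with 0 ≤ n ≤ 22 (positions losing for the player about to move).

n :  0  1  2  3  4  5  6  7  8  9 10 11 12 13 14 15 16 17 18 19 20 21 22
G :  0  1  0  1  0  1  0  1  0  1  0  1  0  1  0  1  0  1  0  1  0  1  0
P-positions are exactly the n with G(n) = 0.

0, 2, 4, 6, 8, 10, 12, 14, 16, 18, 20, 22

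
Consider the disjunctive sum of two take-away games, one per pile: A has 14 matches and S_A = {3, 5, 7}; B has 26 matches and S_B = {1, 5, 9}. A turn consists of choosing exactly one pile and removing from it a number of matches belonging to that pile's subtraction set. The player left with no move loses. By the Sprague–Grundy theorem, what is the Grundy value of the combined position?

1

Pile A, S = {3, 5, 7}:
G(0) = 0
G(1) = mex{} = 0
G(2) = mex{} = 0
G(3) = mex{0} = 1
G(4) = mex{0} = 1
G(5) = mex{0,0} = 1
G(6) = mex{1,0} = 2
G(7) = mex{1,0,0} = 2
G(8) = mex{1,1,0} = 2
G(9) = mex{2,1,0} = 3
G(10) = mex{2,1,1} = 0
G(11) = mex{2,2,1} = 0
G(12) = mex{3,2,1} = 0
G(13) = mex{0,2,2} = 1
G(14) = mex{0,3,2} = 1
G_A(14) = 1.
Pile B, S = {1, 5, 9}:
n :  0  1  2  3  4  5  6  7  8  9 10 11 12 13 14 15 16 17 18 19 20 21 22 23 24 25 26
G :  0  1  0  1  0  1  0  1  0  1  0  1  0  1  0  1  0  1  0  1  0  1  0  1  0  1  0
G_B(26) = 0.
Combined Grundy value = 1 ⊕ 0 = 1.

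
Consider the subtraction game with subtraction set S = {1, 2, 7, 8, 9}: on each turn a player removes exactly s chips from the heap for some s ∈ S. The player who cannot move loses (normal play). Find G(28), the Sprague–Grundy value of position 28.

G(0) = 0
G(1) = mex{0} = 1
G(2) = mex{1,0} = 2
G(3) = mex{2,1} = 0
G(4) = mex{0,2} = 1
G(5) = mex{1,0} = 2
G(6) = mex{2,1} = 0
G(7) = mex{0,2,0} = 1
G(8) = mex{1,0,1,0} = 2
G(9) = mex{2,1,2,1,0} = 3
G(10) = mex{3,2,0,2,1} = 4
G(11) = mex{4,3,1,0,2} = 5
G(12) = mex{5,4,2,1,0} = 3
G(13) = mex{3,5,0,2,1} = 4
G(14) = mex{4,3,1,0,2} = 5
G(15) = mex{5,4,2,1,0} = 3
G(16) = mex{3,5,3,2,1} = 0
G(17) = mex{0,3,4,3,2} = 1
G(18) = mex{1,0,5,4,3} = 2
G(19) = mex{2,1,3,5,4} = 0
G(20) = mex{0,2,4,3,5} = 1
G(21) = mex{1,0,5,4,3} = 2
G(22) = mex{2,1,3,5,4} = 0
G(23) = mex{0,2,0,3,5} = 1
G(24) = mex{1,0,1,0,3} = 2
G(25) = mex{2,1,2,1,0} = 3
G(26) = mex{3,2,0,2,1} = 4
G(27) = mex{4,3,1,0,2} = 5
G(28) = mex{5,4,2,1,0} = 3

3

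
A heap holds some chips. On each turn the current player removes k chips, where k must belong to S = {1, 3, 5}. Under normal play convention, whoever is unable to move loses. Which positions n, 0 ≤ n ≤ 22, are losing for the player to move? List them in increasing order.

n :  0  1  2  3  4  5  6  7  8  9 10 11 12 13 14 15 16 17 18 19 20 21 22
G :  0  1  0  1  0  1  0  1  0  1  0  1  0  1  0  1  0  1  0  1  0  1  0
P-positions are exactly the n with G(n) = 0.

0, 2, 4, 6, 8, 10, 12, 14, 16, 18, 20, 22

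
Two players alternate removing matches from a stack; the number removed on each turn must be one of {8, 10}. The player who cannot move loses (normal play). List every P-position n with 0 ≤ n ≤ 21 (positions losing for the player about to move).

n :  0  1  2  3  4  5  6  7  8  9 10 11 12 13 14 15 16 17 18 19 20 21
G :  0  0  0  0  0  0  0  0  1  1  1  1  1  1  1  1  2  2  0  0  0  0
P-positions are exactly the n with G(n) = 0.

0, 1, 2, 3, 4, 5, 6, 7, 18, 19, 20, 21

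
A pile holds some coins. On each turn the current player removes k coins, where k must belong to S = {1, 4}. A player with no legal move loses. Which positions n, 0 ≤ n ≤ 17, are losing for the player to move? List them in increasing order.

0, 2, 5, 7, 10, 12, 15, 17

G(0) = 0
G(1) = mex{0} = 1
G(2) = mex{1} = 0
G(3) = mex{0} = 1
G(4) = mex{1,0} = 2
G(5) = mex{2,1} = 0
G(6) = mex{0,0} = 1
G(7) = mex{1,1} = 0
G(8) = mex{0,2} = 1
G(9) = mex{1,0} = 2
G(10) = mex{2,1} = 0
G(11) = mex{0,0} = 1
G(12) = mex{1,1} = 0
G(13) = mex{0,2} = 1
G(14) = mex{1,0} = 2
G(15) = mex{2,1} = 0
G(16) = mex{0,0} = 1
G(17) = mex{1,1} = 0
P-positions are exactly the n with G(n) = 0.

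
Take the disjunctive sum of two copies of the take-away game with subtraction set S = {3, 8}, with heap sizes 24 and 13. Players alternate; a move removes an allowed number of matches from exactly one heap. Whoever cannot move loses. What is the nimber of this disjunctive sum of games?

0

All heaps use S = {3, 8}:
n :  0  1  2  3  4  5  6  7  8  9 10 11 12 13 14 15 16 17 18 19 20 21 22 23 24
G :  0  0  0  1  1  1  0  0  2  1  1  0  0  0  1  1  1  0  0  2  1  1  0  0  0
Heap A: G(24) = 0.
Heap B: G(13) = 0.
Combined Grundy value = 0 ⊕ 0 = 0.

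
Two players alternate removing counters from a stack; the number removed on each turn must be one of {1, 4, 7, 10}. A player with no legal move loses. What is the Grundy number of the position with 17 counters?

1

G(0) = 0
G(1) = mex{0} = 1
G(2) = mex{1} = 0
G(3) = mex{0} = 1
G(4) = mex{1,0} = 2
G(5) = mex{2,1} = 0
G(6) = mex{0,0} = 1
G(7) = mex{1,1,0} = 2
G(8) = mex{2,2,1} = 0
G(9) = mex{0,0,0} = 1
G(10) = mex{1,1,1,0} = 2
G(11) = mex{2,2,2,1} = 0
G(12) = mex{0,0,0,0} = 1
G(13) = mex{1,1,1,1} = 0
G(14) = mex{0,2,2,2} = 1
G(15) = mex{1,0,0,0} = 2
G(16) = mex{2,1,1,1} = 0
G(17) = mex{0,0,2,2} = 1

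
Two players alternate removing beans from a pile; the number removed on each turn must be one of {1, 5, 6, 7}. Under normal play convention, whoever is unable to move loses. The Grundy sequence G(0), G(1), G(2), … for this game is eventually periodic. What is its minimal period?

12

G(0) = 0
G(1) = mex{0} = 1
G(2) = mex{1} = 0
G(3) = mex{0} = 1
G(4) = mex{1} = 0
G(5) = mex{0,0} = 1
G(6) = mex{1,1,0} = 2
G(7) = mex{2,0,1,0} = 3
G(8) = mex{3,1,0,1} = 2
G(9) = mex{2,0,1,0} = 3
G(10) = mex{3,1,0,1} = 2
G(11) = mex{2,2,1,0} = 3
G(12) = mex{3,3,2,1} = 0
G(13) = mex{0,2,3,2} = 1
G(14) = mex{1,3,2,3} = 0
G(15) = mex{0,2,3,2} = 1
G(16) = mex{1,3,2,3} = 0
G(17) = mex{0,0,3,2} = 1
G(18) = mex{1,1,0,3} = 2
G(19) = mex{2,0,1,0} = 3
G(20) = mex{3,1,0,1} = 2
G(21) = mex{2,0,1,0} = 3
G(22) = mex{3,1,0,1} = 2
G(23) = mex{2,2,1,0} = 3
G(24) = mex{3,3,2,1} = 0
G(25) = mex{0,2,3,2} = 1
G(n+12) = G(n) holds for n = 0,…,6 (a full window of length max(S) = 7), so the sequence is purely periodic with period 12.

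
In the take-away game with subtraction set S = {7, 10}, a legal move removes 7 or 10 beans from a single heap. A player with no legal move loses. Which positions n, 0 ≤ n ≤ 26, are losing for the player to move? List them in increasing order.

G(0) = 0
G(1) = mex{} = 0
G(2) = mex{} = 0
G(3) = mex{} = 0
G(4) = mex{} = 0
G(5) = mex{} = 0
G(6) = mex{} = 0
G(7) = mex{0} = 1
G(8) = mex{0} = 1
G(9) = mex{0} = 1
G(10) = mex{0,0} = 1
G(11) = mex{0,0} = 1
G(12) = mex{0,0} = 1
G(13) = mex{0,0} = 1
G(14) = mex{1,0} = 2
G(15) = mex{1,0} = 2
G(16) = mex{1,0} = 2
G(17) = mex{1,1} = 0
G(18) = mex{1,1} = 0
G(19) = mex{1,1} = 0
G(20) = mex{1,1} = 0
G(21) = mex{2,1} = 0
G(22) = mex{2,1} = 0
G(23) = mex{2,1} = 0
G(24) = mex{0,2} = 1
G(25) = mex{0,2} = 1
G(26) = mex{0,2} = 1
P-positions are exactly the n with G(n) = 0.

0, 1, 2, 3, 4, 5, 6, 17, 18, 19, 20, 21, 22, 23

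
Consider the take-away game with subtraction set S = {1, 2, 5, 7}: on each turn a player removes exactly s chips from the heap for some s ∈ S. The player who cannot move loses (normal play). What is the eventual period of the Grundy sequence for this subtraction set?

n :  0  1  2  3  4  5  6  7  8  9 10 11 12 13 14
G :  0  1  2  0  1  2  0  1  2  0  1  2  0  1  2
G(n+3) = G(n) holds for n = 0,…,6 (a full window of length max(S) = 7), so the sequence is purely periodic with period 3.

3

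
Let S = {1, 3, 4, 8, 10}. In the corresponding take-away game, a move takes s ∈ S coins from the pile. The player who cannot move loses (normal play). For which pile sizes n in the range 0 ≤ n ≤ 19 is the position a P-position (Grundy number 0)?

0, 2, 7, 9, 14, 16

G(0) = 0
G(1) = mex{0} = 1
G(2) = mex{1} = 0
G(3) = mex{0,0} = 1
G(4) = mex{1,1,0} = 2
G(5) = mex{2,0,1} = 3
G(6) = mex{3,1,0} = 2
G(7) = mex{2,2,1} = 0
G(8) = mex{0,3,2,0} = 1
G(9) = mex{1,2,3,1} = 0
G(10) = mex{0,0,2,0,0} = 1
G(11) = mex{1,1,0,1,1} = 2
G(12) = mex{2,0,1,2,0} = 3
G(13) = mex{3,1,0,3,1} = 2
G(14) = mex{2,2,1,2,2} = 0
G(15) = mex{0,3,2,0,3} = 1
G(16) = mex{1,2,3,1,2} = 0
G(17) = mex{0,0,2,0,0} = 1
G(18) = mex{1,1,0,1,1} = 2
G(19) = mex{2,0,1,2,0} = 3
P-positions are exactly the n with G(n) = 0.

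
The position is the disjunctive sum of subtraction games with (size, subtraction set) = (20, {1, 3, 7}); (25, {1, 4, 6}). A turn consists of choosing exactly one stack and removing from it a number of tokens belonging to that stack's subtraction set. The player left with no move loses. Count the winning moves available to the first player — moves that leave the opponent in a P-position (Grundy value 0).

Stack A, S = {1, 3, 7}:
n :  0  1  2  3  4  5  6  7  8  9 10 11 12 13 14 15 16 17 18 19 20
G :  0  1  0  1  0  1  0  1  0  1  0  1  0  1  0  1  0  1  0  1  0
G_A(20) = 0.
Stack B, S = {1, 4, 6}:
n :  0  1  2  3  4  5  6  7  8  9 10 11 12 13 14 15 16 17 18 19 20 21 22 23 24 25
G :  0  1  0  1  2  0  1  0  1  2  0  1  0  1  2  0  1  0  1  2  0  1  0  1  2  0
G_B(25) = 0.
Combined Grundy value = 0 ⊕ 0 = 0.
A winning move leaves total XOR = 0, i.e. changes one component's Grundy value g to g ⊕ X where X is the current total.
Stack A: target g' = 0⊕0 = 0, but every legal move changes the Grundy value (mex property), so 0 moves.
Stack B: target g' = 0⊕0 = 0, but every legal move changes the Grundy value (mex property), so 0 moves.

0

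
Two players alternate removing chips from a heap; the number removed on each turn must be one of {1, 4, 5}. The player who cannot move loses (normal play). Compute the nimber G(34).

0

G(0) = 0
G(1) = mex{0} = 1
G(2) = mex{1} = 0
G(3) = mex{0} = 1
G(4) = mex{1,0} = 2
G(5) = mex{2,1,0} = 3
G(6) = mex{3,0,1} = 2
G(7) = mex{2,1,0} = 3
G(8) = mex{3,2,1} = 0
G(9) = mex{0,3,2} = 1
G(10) = mex{1,2,3} = 0
G(11) = mex{0,3,2} = 1
G(12) = mex{1,0,3} = 2
G(13) = mex{2,1,0} = 3
G(14) = mex{3,0,1} = 2
G(15) = mex{2,1,0} = 3
G(16) = mex{3,2,1} = 0
G(17) = mex{0,3,2} = 1
G(18) = mex{1,2,3} = 0
G(19) = mex{0,3,2} = 1
G(20) = mex{1,0,3} = 2
G(21) = mex{2,1,0} = 3
G(22) = mex{3,0,1} = 2
G(23) = mex{2,1,0} = 3
G(24) = mex{3,2,1} = 0
G(25) = mex{0,3,2} = 1
G(26) = mex{1,2,3} = 0
G(27) = mex{0,3,2} = 1
G(28) = mex{1,0,3} = 2
G(29) = mex{2,1,0} = 3
G(30) = mex{3,0,1} = 2
G(31) = mex{2,1,0} = 3
G(32) = mex{3,2,1} = 0
G(33) = mex{0,3,2} = 1
G(34) = mex{1,2,3} = 0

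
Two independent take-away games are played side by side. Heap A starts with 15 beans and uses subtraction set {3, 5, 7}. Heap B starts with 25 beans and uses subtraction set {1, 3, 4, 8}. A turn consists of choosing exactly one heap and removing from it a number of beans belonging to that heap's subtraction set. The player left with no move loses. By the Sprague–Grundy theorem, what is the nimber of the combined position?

Heap A, S = {3, 5, 7}:
n :  0  1  2  3  4  5  6  7  8  9 10 11 12 13 14 15
G :  0  0  0  1  1  1  2  2  2  3  0  0  0  1  1  1
G_A(15) = 1.
Heap B, S = {1, 3, 4, 8}:
G(0) = 0
G(1) = mex{0} = 1
G(2) = mex{1} = 0
G(3) = mex{0,0} = 1
G(4) = mex{1,1,0} = 2
G(5) = mex{2,0,1} = 3
G(6) = mex{3,1,0} = 2
G(7) = mex{2,2,1} = 0
G(8) = mex{0,3,2,0} = 1
G(9) = mex{1,2,3,1} = 0
G(10) = mex{0,0,2,0} = 1
G(11) = mex{1,1,0,1} = 2
G(12) = mex{2,0,1,2} = 3
G(13) = mex{3,1,0,3} = 2
G(14) = mex{2,2,1,2} = 0
G(15) = mex{0,3,2,0} = 1
G(16) = mex{1,2,3,1} = 0
G(17) = mex{0,0,2,0} = 1
G(18) = mex{1,1,0,1} = 2
G(19) = mex{2,0,1,2} = 3
G(20) = mex{3,1,0,3} = 2
G(21) = mex{2,2,1,2} = 0
G(22) = mex{0,3,2,0} = 1
G(23) = mex{1,2,3,1} = 0
G(24) = mex{0,0,2,0} = 1
G(25) = mex{1,1,0,1} = 2
G_B(25) = 2.
Combined Grundy value = 1 ⊕ 2 = 3.

3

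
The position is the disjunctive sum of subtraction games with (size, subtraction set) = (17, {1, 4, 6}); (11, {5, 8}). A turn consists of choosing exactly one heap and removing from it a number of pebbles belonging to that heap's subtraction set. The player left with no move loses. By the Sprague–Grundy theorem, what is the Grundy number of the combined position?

2

Heap A, S = {1, 4, 6}:
G(0) = 0
G(1) = mex{0} = 1
G(2) = mex{1} = 0
G(3) = mex{0} = 1
G(4) = mex{1,0} = 2
G(5) = mex{2,1} = 0
G(6) = mex{0,0,0} = 1
G(7) = mex{1,1,1} = 0
G(8) = mex{0,2,0} = 1
G(9) = mex{1,0,1} = 2
G(10) = mex{2,1,2} = 0
G(11) = mex{0,0,0} = 1
G(12) = mex{1,1,1} = 0
G(13) = mex{0,2,0} = 1
G(14) = mex{1,0,1} = 2
G(15) = mex{2,1,2} = 0
G(16) = mex{0,0,0} = 1
G(17) = mex{1,1,1} = 0
G_A(17) = 0.
Heap B, S = {5, 8}:
n :  0  1  2  3  4  5  6  7  8  9 10 11
G :  0  0  0  0  0  1  1  1  1  1  2  2
G_B(11) = 2.
Combined Grundy value = 0 ⊕ 2 = 2.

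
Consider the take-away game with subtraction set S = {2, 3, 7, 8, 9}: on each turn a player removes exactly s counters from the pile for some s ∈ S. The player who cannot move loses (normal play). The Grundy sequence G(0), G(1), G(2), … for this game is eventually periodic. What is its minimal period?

n :  0  1  2  3  4  5  6  7  8  9 10 11 12 13 14 15 16 17 18 19 20 21 22 23 24 25 26 27 28 29 30 31 32 33
G :  0  0  1  1  2  0  0  1  1  2  2  0  3  1  2  2  0  0  1  1  2  0  0  1  1  2  2  0  3  1  2  2  0  0
G(n+16) = G(n) holds for n = 0,…,8 (a full window of length max(S) = 9), so the sequence is purely periodic with period 16.

16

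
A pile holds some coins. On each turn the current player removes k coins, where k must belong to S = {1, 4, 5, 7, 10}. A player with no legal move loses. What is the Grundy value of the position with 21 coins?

1

n :  0  1  2  3  4  5  6  7  8  9 10 11 12 13 14 15 16 17 18 19 20 21
G :  0  1  0  1  2  3  2  3  0  1  4  0  1  3  0  1  3  0  1  2  0  1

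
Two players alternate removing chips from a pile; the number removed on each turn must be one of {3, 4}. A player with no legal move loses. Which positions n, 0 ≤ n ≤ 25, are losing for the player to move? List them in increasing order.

G(0) = 0
G(1) = mex{} = 0
G(2) = mex{} = 0
G(3) = mex{0} = 1
G(4) = mex{0,0} = 1
G(5) = mex{0,0} = 1
G(6) = mex{1,0} = 2
G(7) = mex{1,1} = 0
G(8) = mex{1,1} = 0
G(9) = mex{2,1} = 0
G(10) = mex{0,2} = 1
G(11) = mex{0,0} = 1
G(12) = mex{0,0} = 1
G(13) = mex{1,0} = 2
G(14) = mex{1,1} = 0
G(15) = mex{1,1} = 0
G(16) = mex{2,1} = 0
G(17) = mex{0,2} = 1
G(18) = mex{0,0} = 1
G(19) = mex{0,0} = 1
G(20) = mex{1,0} = 2
G(21) = mex{1,1} = 0
G(22) = mex{1,1} = 0
G(23) = mex{2,1} = 0
G(24) = mex{0,2} = 1
G(25) = mex{0,0} = 1
P-positions are exactly the n with G(n) = 0.

0, 1, 2, 7, 8, 9, 14, 15, 16, 21, 22, 23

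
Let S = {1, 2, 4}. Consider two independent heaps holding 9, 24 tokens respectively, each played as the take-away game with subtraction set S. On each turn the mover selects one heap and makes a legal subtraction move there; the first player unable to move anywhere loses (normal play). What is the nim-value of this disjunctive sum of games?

All heaps use S = {1, 2, 4}:
G(0) = 0
G(1) = mex{0} = 1
G(2) = mex{1,0} = 2
G(3) = mex{2,1} = 0
G(4) = mex{0,2,0} = 1
G(5) = mex{1,0,1} = 2
G(6) = mex{2,1,2} = 0
G(7) = mex{0,2,0} = 1
G(8) = mex{1,0,1} = 2
G(9) = mex{2,1,2} = 0
G(10) = mex{0,2,0} = 1
G(11) = mex{1,0,1} = 2
G(12) = mex{2,1,2} = 0
G(13) = mex{0,2,0} = 1
G(14) = mex{1,0,1} = 2
G(15) = mex{2,1,2} = 0
G(16) = mex{0,2,0} = 1
G(17) = mex{1,0,1} = 2
G(18) = mex{2,1,2} = 0
G(19) = mex{0,2,0} = 1
G(20) = mex{1,0,1} = 2
G(21) = mex{2,1,2} = 0
G(22) = mex{0,2,0} = 1
G(23) = mex{1,0,1} = 2
G(24) = mex{2,1,2} = 0
Heap A: G(9) = 0.
Heap B: G(24) = 0.
Combined Grundy value = 0 ⊕ 0 = 0.

0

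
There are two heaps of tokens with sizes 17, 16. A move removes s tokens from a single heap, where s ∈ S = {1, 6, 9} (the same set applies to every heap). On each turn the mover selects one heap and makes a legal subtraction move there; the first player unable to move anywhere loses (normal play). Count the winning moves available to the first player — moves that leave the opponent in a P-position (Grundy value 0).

3

All heaps use S = {1, 6, 9}:
G(0) = 0
G(1) = mex{0} = 1
G(2) = mex{1} = 0
G(3) = mex{0} = 1
G(4) = mex{1} = 0
G(5) = mex{0} = 1
G(6) = mex{1,0} = 2
G(7) = mex{2,1} = 0
G(8) = mex{0,0} = 1
G(9) = mex{1,1,0} = 2
G(10) = mex{2,0,1} = 3
G(11) = mex{3,1,0} = 2
G(12) = mex{2,2,1} = 0
G(13) = mex{0,0,0} = 1
G(14) = mex{1,1,1} = 0
G(15) = mex{0,2,2} = 1
G(16) = mex{1,3,0} = 2
G(17) = mex{2,2,1} = 0
Heap A: G(17) = 0.
Heap B: G(16) = 2.
Combined Grundy value = 0 ⊕ 2 = 2.
A winning move leaves total XOR = 0, i.e. changes one component's Grundy value g to g ⊕ X where X is the current total.
Heap A: need g' = 0⊕2 = 2. Options: 17−1→G=2, 17−6→G=2, 17−9→G=1. Hits: 2.
Heap B: need g' = 2⊕2 = 0. Options: 16−1→G=1, 16−6→G=3, 16−9→G=0. Hits: 1.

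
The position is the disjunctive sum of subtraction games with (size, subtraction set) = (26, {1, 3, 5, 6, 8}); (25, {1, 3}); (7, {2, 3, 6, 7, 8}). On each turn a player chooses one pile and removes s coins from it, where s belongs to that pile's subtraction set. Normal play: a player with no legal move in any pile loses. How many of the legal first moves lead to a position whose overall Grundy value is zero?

Pile A, S = {1, 3, 5, 6, 8}:
n :  0  1  2  3  4  5  6  7  8  9 10 11 12 13 14 15 16 17 18 19 20 21 22 23 24 25 26
G :  0  1  0  1  0  1  2  3  2  3  2  0  1  0  1  0  1  2  3  2  3  2  0  1  0  1  0
G_A(26) = 0.
Pile B, S = {1, 3}:
n :  0  1  2  3  4  5  6  7  8  9 10 11 12 13 14 15 16 17 18 19 20 21 22 23 24 25
G :  0  1  0  1  0  1  0  1  0  1  0  1  0  1  0  1  0  1  0  1  0  1  0  1  0  1
G_B(25) = 1.
Pile C, S = {2, 3, 6, 7, 8}:
G(0) = 0
G(1) = mex{} = 0
G(2) = mex{0} = 1
G(3) = mex{0,0} = 1
G(4) = mex{1,0} = 2
G(5) = mex{1,1} = 0
G(6) = mex{2,1,0} = 3
G(7) = mex{0,2,0,0} = 1
G_C(7) = 1.
Combined Grundy value = 0 ⊕ 1 ⊕ 1 = 0.
A winning move leaves total XOR = 0, i.e. changes one component's Grundy value g to g ⊕ X where X is the current total.
Pile A: target g' = 0⊕0 = 0, but every legal move changes the Grundy value (mex property), so 0 moves.
Pile B: target g' = 1⊕0 = 1, but every legal move changes the Grundy value (mex property), so 0 moves.
Pile C: target g' = 1⊕0 = 1, but every legal move changes the Grundy value (mex property), so 0 moves.

0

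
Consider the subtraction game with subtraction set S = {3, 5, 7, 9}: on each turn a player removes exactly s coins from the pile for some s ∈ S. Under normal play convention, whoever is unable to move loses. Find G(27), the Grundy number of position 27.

n :  0  1  2  3  4  5  6  7  8  9 10 11 12 13 14 15 16 17 18 19 20 21 22 23 24 25 26 27
G :  0  0  0  1  1  1  2  2  2  3  3  3  0  0  0  1  1  1  2  2  2  3  3  3  0  0  0  1

1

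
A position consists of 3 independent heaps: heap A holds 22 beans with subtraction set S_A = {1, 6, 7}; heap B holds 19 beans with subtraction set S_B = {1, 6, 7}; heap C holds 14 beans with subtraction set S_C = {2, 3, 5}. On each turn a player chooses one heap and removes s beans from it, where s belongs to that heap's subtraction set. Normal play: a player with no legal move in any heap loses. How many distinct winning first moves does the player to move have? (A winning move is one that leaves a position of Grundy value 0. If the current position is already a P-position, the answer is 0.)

3

Heap A, S = {1, 6, 7}:
G(0) = 0
G(1) = mex{0} = 1
G(2) = mex{1} = 0
G(3) = mex{0} = 1
G(4) = mex{1} = 0
G(5) = mex{0} = 1
G(6) = mex{1,0} = 2
G(7) = mex{2,1,0} = 3
G(8) = mex{3,0,1} = 2
G(9) = mex{2,1,0} = 3
G(10) = mex{3,0,1} = 2
G(11) = mex{2,1,0} = 3
G(12) = mex{3,2,1} = 0
G(13) = mex{0,3,2} = 1
G(14) = mex{1,2,3} = 0
G(15) = mex{0,3,2} = 1
G(16) = mex{1,2,3} = 0
G(17) = mex{0,3,2} = 1
G(18) = mex{1,0,3} = 2
G(19) = mex{2,1,0} = 3
G(20) = mex{3,0,1} = 2
G(21) = mex{2,1,0} = 3
G(22) = mex{3,0,1} = 2
G_A(22) = 2.
Heap B, S = {1, 6, 7}:
n :  0  1  2  3  4  5  6  7  8  9 10 11 12 13 14 15 16 17 18 19
G :  0  1  0  1  0  1  2  3  2  3  2  3  0  1  0  1  0  1  2  3
G_B(19) = 3.
Heap C, S = {2, 3, 5}:
G(0) = 0
G(1) = mex{} = 0
G(2) = mex{0} = 1
G(3) = mex{0,0} = 1
G(4) = mex{1,0} = 2
G(5) = mex{1,1,0} = 2
G(6) = mex{2,1,0} = 3
G(7) = mex{2,2,1} = 0
G(8) = mex{3,2,1} = 0
G(9) = mex{0,3,2} = 1
G(10) = mex{0,0,2} = 1
G(11) = mex{1,0,3} = 2
G(12) = mex{1,1,0} = 2
G(13) = mex{2,1,0} = 3
G(14) = mex{2,2,1} = 0
G_C(14) = 0.
Combined Grundy value = 2 ⊕ 3 ⊕ 0 = 1.
A winning move leaves total XOR = 0, i.e. changes one component's Grundy value g to g ⊕ X where X is the current total.
Heap A: need g' = 2⊕1 = 3. Options: 22−1→G=3, 22−6→G=0, 22−7→G=1. Hits: 1.
Heap B: need g' = 3⊕1 = 2. Options: 19−1→G=2, 19−6→G=1, 19−7→G=0. Hits: 1.
Heap C: need g' = 0⊕1 = 1. Options: 14−2→G=2, 14−3→G=2, 14−5→G=1. Hits: 1.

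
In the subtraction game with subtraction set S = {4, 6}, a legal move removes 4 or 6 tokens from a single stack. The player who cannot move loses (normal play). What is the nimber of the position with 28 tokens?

2

n :  0  1  2  3  4  5  6  7  8  9 10 11 12 13 14 15 16 17 18 19 20 21 22 23 24 25 26 27 28
G :  0  0  0  0  1  1  1  1  2  2  0  0  0  0  1  1  1  1  2  2  0  0  0  0  1  1  1  1  2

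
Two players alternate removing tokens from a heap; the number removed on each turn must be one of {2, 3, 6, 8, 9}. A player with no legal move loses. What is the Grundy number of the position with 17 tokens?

0

G(0) = 0
G(1) = mex{} = 0
G(2) = mex{0} = 1
G(3) = mex{0,0} = 1
G(4) = mex{1,0} = 2
G(5) = mex{1,1} = 0
G(6) = mex{2,1,0} = 3
G(7) = mex{0,2,0} = 1
G(8) = mex{3,0,1,0} = 2
G(9) = mex{1,3,1,0,0} = 2
G(10) = mex{2,1,2,1,0} = 3
G(11) = mex{2,2,0,1,1} = 3
G(12) = mex{3,2,3,2,1} = 0
G(13) = mex{3,3,1,0,2} = 4
G(14) = mex{0,3,2,3,0} = 1
G(15) = mex{4,0,2,1,3} = 5
G(16) = mex{1,4,3,2,1} = 0
G(17) = mex{5,1,3,2,2} = 0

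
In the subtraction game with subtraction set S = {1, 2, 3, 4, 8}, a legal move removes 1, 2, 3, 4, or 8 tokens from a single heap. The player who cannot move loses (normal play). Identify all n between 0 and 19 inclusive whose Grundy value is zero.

0, 5, 10, 15

G(0) = 0
G(1) = mex{0} = 1
G(2) = mex{1,0} = 2
G(3) = mex{2,1,0} = 3
G(4) = mex{3,2,1,0} = 4
G(5) = mex{4,3,2,1} = 0
G(6) = mex{0,4,3,2} = 1
G(7) = mex{1,0,4,3} = 2
G(8) = mex{2,1,0,4,0} = 3
G(9) = mex{3,2,1,0,1} = 4
G(10) = mex{4,3,2,1,2} = 0
G(11) = mex{0,4,3,2,3} = 1
G(12) = mex{1,0,4,3,4} = 2
G(13) = mex{2,1,0,4,0} = 3
G(14) = mex{3,2,1,0,1} = 4
G(15) = mex{4,3,2,1,2} = 0
G(16) = mex{0,4,3,2,3} = 1
G(17) = mex{1,0,4,3,4} = 2
G(18) = mex{2,1,0,4,0} = 3
G(19) = mex{3,2,1,0,1} = 4
P-positions are exactly the n with G(n) = 0.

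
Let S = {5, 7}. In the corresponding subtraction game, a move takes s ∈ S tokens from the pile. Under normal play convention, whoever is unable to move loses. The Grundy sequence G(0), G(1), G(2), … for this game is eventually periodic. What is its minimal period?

n :  0  1  2  3  4  5  6  7  8  9 10 11 12 13 14 15 16 17 18 19 20 21 22 23 24 25
G :  0  0  0  0  0  1  1  1  1  1  2  2  0  0  0  0  0  1  1  1  1  1  2  2  0  0
G(n+12) = G(n) holds for n = 0,…,6 (a full window of length max(S) = 7), so the sequence is purely periodic with period 12.

12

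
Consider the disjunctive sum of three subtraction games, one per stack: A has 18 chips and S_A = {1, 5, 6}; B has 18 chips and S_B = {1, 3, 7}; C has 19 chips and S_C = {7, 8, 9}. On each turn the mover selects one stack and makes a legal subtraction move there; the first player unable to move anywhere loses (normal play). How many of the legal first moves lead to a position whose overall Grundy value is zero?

Stack A, S = {1, 5, 6}:
G(0) = 0
G(1) = mex{0} = 1
G(2) = mex{1} = 0
G(3) = mex{0} = 1
G(4) = mex{1} = 0
G(5) = mex{0,0} = 1
G(6) = mex{1,1,0} = 2
G(7) = mex{2,0,1} = 3
G(8) = mex{3,1,0} = 2
G(9) = mex{2,0,1} = 3
G(10) = mex{3,1,0} = 2
G(11) = mex{2,2,1} = 0
G(12) = mex{0,3,2} = 1
G(13) = mex{1,2,3} = 0
G(14) = mex{0,3,2} = 1
G(15) = mex{1,2,3} = 0
G(16) = mex{0,0,2} = 1
G(17) = mex{1,1,0} = 2
G(18) = mex{2,0,1} = 3
G_A(18) = 3.
Stack B, S = {1, 3, 7}:
G(0) = 0
G(1) = mex{0} = 1
G(2) = mex{1} = 0
G(3) = mex{0,0} = 1
G(4) = mex{1,1} = 0
G(5) = mex{0,0} = 1
G(6) = mex{1,1} = 0
G(7) = mex{0,0,0} = 1
G(8) = mex{1,1,1} = 0
G(9) = mex{0,0,0} = 1
G(10) = mex{1,1,1} = 0
G(11) = mex{0,0,0} = 1
G(12) = mex{1,1,1} = 0
G(13) = mex{0,0,0} = 1
G(14) = mex{1,1,1} = 0
G(15) = mex{0,0,0} = 1
G(16) = mex{1,1,1} = 0
G(17) = mex{0,0,0} = 1
G(18) = mex{1,1,1} = 0
G_B(18) = 0.
Stack C, S = {7, 8, 9}:
G(0) = 0
G(1) = mex{} = 0
G(2) = mex{} = 0
G(3) = mex{} = 0
G(4) = mex{} = 0
G(5) = mex{} = 0
G(6) = mex{} = 0
G(7) = mex{0} = 1
G(8) = mex{0,0} = 1
G(9) = mex{0,0,0} = 1
G(10) = mex{0,0,0} = 1
G(11) = mex{0,0,0} = 1
G(12) = mex{0,0,0} = 1
G(13) = mex{0,0,0} = 1
G(14) = mex{1,0,0} = 2
G(15) = mex{1,1,0} = 2
G(16) = mex{1,1,1} = 0
G(17) = mex{1,1,1} = 0
G(18) = mex{1,1,1} = 0
G(19) = mex{1,1,1} = 0
G_C(19) = 0.
Combined Grundy value = 3 ⊕ 0 ⊕ 0 = 3.
A winning move leaves total XOR = 0, i.e. changes one component's Grundy value g to g ⊕ X where X is the current total.
Stack A: need g' = 3⊕3 = 0. Options: 18−1→G=2, 18−5→G=0, 18−6→G=1. Hits: 1.
Stack B: need g' = 0⊕3 = 3. Options: 18−1→G=1, 18−3→G=1, 18−7→G=1. Hits: 0.
Stack C: need g' = 0⊕3 = 3. Options: 19−7→G=1, 19−8→G=1, 19−9→G=1. Hits: 0.

1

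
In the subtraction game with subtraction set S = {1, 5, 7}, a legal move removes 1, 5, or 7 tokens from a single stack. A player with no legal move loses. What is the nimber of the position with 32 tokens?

n :  0  1  2  3  4  5  6  7  8  9 10 11 12 13 14 15 16 17 18 19 20 21 22 23 24 25 26 27 28 29 30 31 32
G :  0  1  0  1  0  1  0  1  0  1  0  1  0  1  0  1  0  1  0  1  0  1  0  1  0  1  0  1  0  1  0  1  0

0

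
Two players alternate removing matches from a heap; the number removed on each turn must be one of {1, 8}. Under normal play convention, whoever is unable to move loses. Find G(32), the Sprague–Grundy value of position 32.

1

n :  0  1  2  3  4  5  6  7  8  9 10 11 12 13 14 15 16 17 18 19 20 21 22 23 24 25 26 27 28 29 30 31 32
G :  0  1  0  1  0  1  0  1  2  0  1  0  1  0  1  0  1  2  0  1  0  1  0  1  0  1  2  0  1  0  1  0  1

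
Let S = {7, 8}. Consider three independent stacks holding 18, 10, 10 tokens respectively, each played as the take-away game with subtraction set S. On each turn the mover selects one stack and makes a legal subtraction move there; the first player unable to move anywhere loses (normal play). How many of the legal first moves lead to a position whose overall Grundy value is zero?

All stacks use S = {7, 8}:
n :  0  1  2  3  4  5  6  7  8  9 10 11 12 13 14 15 16 17 18
G :  0  0  0  0  0  0  0  1  1  1  1  1  1  1  2  0  0  0  0
Stack A: G(18) = 0.
Stack B: G(10) = 1.
Stack C: G(10) = 1.
Combined Grundy value = 0 ⊕ 1 ⊕ 1 = 0.
A winning move leaves total XOR = 0, i.e. changes one component's Grundy value g to g ⊕ X where X is the current total.
Stack A: target g' = 0⊕0 = 0, but every legal move changes the Grundy value (mex property), so 0 moves.
Stack B: target g' = 1⊕0 = 1, but every legal move changes the Grundy value (mex property), so 0 moves.
Stack C: target g' = 1⊕0 = 1, but every legal move changes the Grundy value (mex property), so 0 moves.

0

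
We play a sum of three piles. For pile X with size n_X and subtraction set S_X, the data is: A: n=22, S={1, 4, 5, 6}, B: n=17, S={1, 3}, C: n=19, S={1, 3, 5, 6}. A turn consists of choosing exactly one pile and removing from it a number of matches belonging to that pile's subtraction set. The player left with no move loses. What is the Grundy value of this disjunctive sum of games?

Pile A, S = {1, 4, 5, 6}:
n :  0  1  2  3  4  5  6  7  8  9 10 11 12 13 14 15 16 17 18 19 20 21 22
G :  0  1  0  1  2  3  2  3  4  0  1  0  1  2  3  2  3  4  0  1  0  1  2
G_A(22) = 2.
Pile B, S = {1, 3}:
n :  0  1  2  3  4  5  6  7  8  9 10 11 12 13 14 15 16 17
G :  0  1  0  1  0  1  0  1  0  1  0  1  0  1  0  1  0  1
G_B(17) = 1.
Pile C, S = {1, 3, 5, 6}:
G(0) = 0
G(1) = mex{0} = 1
G(2) = mex{1} = 0
G(3) = mex{0,0} = 1
G(4) = mex{1,1} = 0
G(5) = mex{0,0,0} = 1
G(6) = mex{1,1,1,0} = 2
G(7) = mex{2,0,0,1} = 3
G(8) = mex{3,1,1,0} = 2
G(9) = mex{2,2,0,1} = 3
G(10) = mex{3,3,1,0} = 2
G(11) = mex{2,2,2,1} = 0
G(12) = mex{0,3,3,2} = 1
G(13) = mex{1,2,2,3} = 0
G(14) = mex{0,0,3,2} = 1
G(15) = mex{1,1,2,3} = 0
G(16) = mex{0,0,0,2} = 1
G(17) = mex{1,1,1,0} = 2
G(18) = mex{2,0,0,1} = 3
G(19) = mex{3,1,1,0} = 2
G_C(19) = 2.
Combined Grundy value = 2 ⊕ 1 ⊕ 2 = 1.

1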